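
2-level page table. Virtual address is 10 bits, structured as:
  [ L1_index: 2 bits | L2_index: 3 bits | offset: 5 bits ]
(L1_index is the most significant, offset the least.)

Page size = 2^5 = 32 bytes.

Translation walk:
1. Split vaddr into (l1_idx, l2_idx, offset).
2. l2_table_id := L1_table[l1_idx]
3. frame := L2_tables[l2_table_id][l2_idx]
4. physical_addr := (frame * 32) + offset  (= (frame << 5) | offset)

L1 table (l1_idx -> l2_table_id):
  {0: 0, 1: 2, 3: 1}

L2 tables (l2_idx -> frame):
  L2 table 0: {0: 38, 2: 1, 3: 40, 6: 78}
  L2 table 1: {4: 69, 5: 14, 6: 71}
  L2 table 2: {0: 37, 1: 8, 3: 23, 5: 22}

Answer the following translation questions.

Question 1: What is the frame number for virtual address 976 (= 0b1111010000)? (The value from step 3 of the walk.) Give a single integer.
vaddr = 976: l1_idx=3, l2_idx=6
L1[3] = 1; L2[1][6] = 71

Answer: 71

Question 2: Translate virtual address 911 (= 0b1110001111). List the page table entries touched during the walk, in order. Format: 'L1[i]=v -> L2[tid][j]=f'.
vaddr = 911 = 0b1110001111
Split: l1_idx=3, l2_idx=4, offset=15

Answer: L1[3]=1 -> L2[1][4]=69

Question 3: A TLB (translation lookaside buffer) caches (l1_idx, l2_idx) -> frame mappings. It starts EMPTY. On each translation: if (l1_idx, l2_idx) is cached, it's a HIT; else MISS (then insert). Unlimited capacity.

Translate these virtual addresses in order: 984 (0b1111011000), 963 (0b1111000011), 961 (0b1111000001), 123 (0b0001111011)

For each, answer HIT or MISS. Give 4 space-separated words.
vaddr=984: (3,6) not in TLB -> MISS, insert
vaddr=963: (3,6) in TLB -> HIT
vaddr=961: (3,6) in TLB -> HIT
vaddr=123: (0,3) not in TLB -> MISS, insert

Answer: MISS HIT HIT MISS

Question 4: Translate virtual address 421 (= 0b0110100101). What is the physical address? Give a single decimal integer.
vaddr = 421 = 0b0110100101
Split: l1_idx=1, l2_idx=5, offset=5
L1[1] = 2
L2[2][5] = 22
paddr = 22 * 32 + 5 = 709

Answer: 709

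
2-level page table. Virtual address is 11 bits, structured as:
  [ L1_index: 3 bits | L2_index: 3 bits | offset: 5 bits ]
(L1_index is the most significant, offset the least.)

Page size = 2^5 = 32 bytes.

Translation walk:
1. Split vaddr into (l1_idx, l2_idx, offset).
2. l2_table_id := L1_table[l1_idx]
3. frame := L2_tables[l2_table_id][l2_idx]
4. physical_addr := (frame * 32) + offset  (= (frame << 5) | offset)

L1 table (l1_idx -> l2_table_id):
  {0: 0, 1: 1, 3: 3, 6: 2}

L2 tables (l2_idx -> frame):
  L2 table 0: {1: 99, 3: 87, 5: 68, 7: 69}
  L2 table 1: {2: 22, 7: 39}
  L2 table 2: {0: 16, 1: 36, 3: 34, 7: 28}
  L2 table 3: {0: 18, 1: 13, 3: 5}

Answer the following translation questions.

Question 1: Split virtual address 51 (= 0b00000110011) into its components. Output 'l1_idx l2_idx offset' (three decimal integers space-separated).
vaddr = 51 = 0b00000110011
  top 3 bits -> l1_idx = 0
  next 3 bits -> l2_idx = 1
  bottom 5 bits -> offset = 19

Answer: 0 1 19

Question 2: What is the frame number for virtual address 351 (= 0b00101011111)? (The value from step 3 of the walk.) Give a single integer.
Answer: 22

Derivation:
vaddr = 351: l1_idx=1, l2_idx=2
L1[1] = 1; L2[1][2] = 22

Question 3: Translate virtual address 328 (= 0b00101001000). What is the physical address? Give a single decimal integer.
vaddr = 328 = 0b00101001000
Split: l1_idx=1, l2_idx=2, offset=8
L1[1] = 1
L2[1][2] = 22
paddr = 22 * 32 + 8 = 712

Answer: 712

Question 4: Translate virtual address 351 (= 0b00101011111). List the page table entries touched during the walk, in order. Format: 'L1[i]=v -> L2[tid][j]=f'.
Answer: L1[1]=1 -> L2[1][2]=22

Derivation:
vaddr = 351 = 0b00101011111
Split: l1_idx=1, l2_idx=2, offset=31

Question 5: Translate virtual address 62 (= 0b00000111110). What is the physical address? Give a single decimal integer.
vaddr = 62 = 0b00000111110
Split: l1_idx=0, l2_idx=1, offset=30
L1[0] = 0
L2[0][1] = 99
paddr = 99 * 32 + 30 = 3198

Answer: 3198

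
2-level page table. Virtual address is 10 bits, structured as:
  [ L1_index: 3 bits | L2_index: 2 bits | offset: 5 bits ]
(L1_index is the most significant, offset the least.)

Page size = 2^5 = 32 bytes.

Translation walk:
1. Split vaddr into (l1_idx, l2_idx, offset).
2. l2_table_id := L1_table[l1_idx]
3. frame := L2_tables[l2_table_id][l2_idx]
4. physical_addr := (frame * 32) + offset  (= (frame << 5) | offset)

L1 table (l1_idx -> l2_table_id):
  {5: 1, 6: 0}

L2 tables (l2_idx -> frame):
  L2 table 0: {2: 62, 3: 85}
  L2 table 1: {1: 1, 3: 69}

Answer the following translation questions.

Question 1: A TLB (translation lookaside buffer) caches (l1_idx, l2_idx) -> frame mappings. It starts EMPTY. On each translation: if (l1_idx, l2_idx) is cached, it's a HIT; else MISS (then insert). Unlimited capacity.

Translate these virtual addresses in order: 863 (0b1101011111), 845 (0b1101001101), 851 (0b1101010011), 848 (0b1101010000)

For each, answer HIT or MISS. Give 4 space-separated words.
vaddr=863: (6,2) not in TLB -> MISS, insert
vaddr=845: (6,2) in TLB -> HIT
vaddr=851: (6,2) in TLB -> HIT
vaddr=848: (6,2) in TLB -> HIT

Answer: MISS HIT HIT HIT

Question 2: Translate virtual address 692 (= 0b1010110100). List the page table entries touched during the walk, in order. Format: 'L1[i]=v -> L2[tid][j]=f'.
Answer: L1[5]=1 -> L2[1][1]=1

Derivation:
vaddr = 692 = 0b1010110100
Split: l1_idx=5, l2_idx=1, offset=20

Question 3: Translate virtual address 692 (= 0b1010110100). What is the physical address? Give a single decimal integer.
vaddr = 692 = 0b1010110100
Split: l1_idx=5, l2_idx=1, offset=20
L1[5] = 1
L2[1][1] = 1
paddr = 1 * 32 + 20 = 52

Answer: 52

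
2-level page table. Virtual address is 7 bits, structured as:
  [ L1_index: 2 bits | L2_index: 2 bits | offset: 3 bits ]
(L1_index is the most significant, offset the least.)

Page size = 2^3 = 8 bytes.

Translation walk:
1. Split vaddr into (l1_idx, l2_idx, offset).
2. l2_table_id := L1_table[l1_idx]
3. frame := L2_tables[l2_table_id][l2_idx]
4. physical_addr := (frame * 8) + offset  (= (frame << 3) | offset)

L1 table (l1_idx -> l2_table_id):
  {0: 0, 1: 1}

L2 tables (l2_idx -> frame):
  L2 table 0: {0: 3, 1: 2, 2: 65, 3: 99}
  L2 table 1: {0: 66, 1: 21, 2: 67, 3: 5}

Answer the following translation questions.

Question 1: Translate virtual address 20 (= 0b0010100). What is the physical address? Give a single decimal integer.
Answer: 524

Derivation:
vaddr = 20 = 0b0010100
Split: l1_idx=0, l2_idx=2, offset=4
L1[0] = 0
L2[0][2] = 65
paddr = 65 * 8 + 4 = 524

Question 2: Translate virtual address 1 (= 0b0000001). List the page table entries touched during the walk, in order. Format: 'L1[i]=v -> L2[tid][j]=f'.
vaddr = 1 = 0b0000001
Split: l1_idx=0, l2_idx=0, offset=1

Answer: L1[0]=0 -> L2[0][0]=3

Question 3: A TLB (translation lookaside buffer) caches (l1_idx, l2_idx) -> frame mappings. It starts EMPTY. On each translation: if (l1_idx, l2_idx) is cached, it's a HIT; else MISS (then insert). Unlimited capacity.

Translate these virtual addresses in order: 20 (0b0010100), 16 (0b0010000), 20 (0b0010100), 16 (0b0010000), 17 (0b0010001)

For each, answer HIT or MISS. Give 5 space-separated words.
Answer: MISS HIT HIT HIT HIT

Derivation:
vaddr=20: (0,2) not in TLB -> MISS, insert
vaddr=16: (0,2) in TLB -> HIT
vaddr=20: (0,2) in TLB -> HIT
vaddr=16: (0,2) in TLB -> HIT
vaddr=17: (0,2) in TLB -> HIT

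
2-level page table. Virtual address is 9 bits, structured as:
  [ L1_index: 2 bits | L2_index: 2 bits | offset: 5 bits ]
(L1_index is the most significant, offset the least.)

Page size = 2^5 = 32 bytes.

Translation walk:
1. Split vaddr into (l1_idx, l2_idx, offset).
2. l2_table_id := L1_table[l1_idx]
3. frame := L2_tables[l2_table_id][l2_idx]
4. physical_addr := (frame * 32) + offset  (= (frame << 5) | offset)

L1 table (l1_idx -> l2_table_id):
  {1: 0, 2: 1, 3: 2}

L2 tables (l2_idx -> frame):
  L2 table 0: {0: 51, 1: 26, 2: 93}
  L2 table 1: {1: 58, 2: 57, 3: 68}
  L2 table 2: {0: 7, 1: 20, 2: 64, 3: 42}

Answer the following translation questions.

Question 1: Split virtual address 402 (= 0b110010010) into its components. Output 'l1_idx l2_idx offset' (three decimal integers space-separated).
Answer: 3 0 18

Derivation:
vaddr = 402 = 0b110010010
  top 2 bits -> l1_idx = 3
  next 2 bits -> l2_idx = 0
  bottom 5 bits -> offset = 18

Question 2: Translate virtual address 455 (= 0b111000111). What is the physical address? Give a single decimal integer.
vaddr = 455 = 0b111000111
Split: l1_idx=3, l2_idx=2, offset=7
L1[3] = 2
L2[2][2] = 64
paddr = 64 * 32 + 7 = 2055

Answer: 2055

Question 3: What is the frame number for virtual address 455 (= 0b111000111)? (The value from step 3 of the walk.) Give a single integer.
Answer: 64

Derivation:
vaddr = 455: l1_idx=3, l2_idx=2
L1[3] = 2; L2[2][2] = 64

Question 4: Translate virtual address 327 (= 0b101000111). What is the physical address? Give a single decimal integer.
Answer: 1831

Derivation:
vaddr = 327 = 0b101000111
Split: l1_idx=2, l2_idx=2, offset=7
L1[2] = 1
L2[1][2] = 57
paddr = 57 * 32 + 7 = 1831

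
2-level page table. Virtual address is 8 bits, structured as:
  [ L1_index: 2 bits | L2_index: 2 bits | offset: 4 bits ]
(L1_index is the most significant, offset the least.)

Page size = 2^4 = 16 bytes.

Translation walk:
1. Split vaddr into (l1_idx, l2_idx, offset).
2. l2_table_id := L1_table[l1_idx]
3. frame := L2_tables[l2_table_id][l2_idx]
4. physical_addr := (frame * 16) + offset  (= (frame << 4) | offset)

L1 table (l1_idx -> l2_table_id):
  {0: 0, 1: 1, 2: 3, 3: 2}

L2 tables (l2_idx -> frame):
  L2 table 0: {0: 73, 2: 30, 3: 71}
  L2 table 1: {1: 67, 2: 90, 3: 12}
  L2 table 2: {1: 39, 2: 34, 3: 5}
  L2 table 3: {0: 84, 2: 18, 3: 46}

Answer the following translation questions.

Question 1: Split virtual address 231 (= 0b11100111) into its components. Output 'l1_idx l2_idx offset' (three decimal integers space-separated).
Answer: 3 2 7

Derivation:
vaddr = 231 = 0b11100111
  top 2 bits -> l1_idx = 3
  next 2 bits -> l2_idx = 2
  bottom 4 bits -> offset = 7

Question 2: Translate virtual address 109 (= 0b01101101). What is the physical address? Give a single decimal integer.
Answer: 1453

Derivation:
vaddr = 109 = 0b01101101
Split: l1_idx=1, l2_idx=2, offset=13
L1[1] = 1
L2[1][2] = 90
paddr = 90 * 16 + 13 = 1453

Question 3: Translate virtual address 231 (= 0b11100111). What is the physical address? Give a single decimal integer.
vaddr = 231 = 0b11100111
Split: l1_idx=3, l2_idx=2, offset=7
L1[3] = 2
L2[2][2] = 34
paddr = 34 * 16 + 7 = 551

Answer: 551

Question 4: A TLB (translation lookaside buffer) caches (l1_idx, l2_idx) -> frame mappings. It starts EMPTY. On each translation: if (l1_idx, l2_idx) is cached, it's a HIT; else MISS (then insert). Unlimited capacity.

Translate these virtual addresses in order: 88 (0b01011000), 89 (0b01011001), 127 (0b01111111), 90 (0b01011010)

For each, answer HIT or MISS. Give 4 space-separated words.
Answer: MISS HIT MISS HIT

Derivation:
vaddr=88: (1,1) not in TLB -> MISS, insert
vaddr=89: (1,1) in TLB -> HIT
vaddr=127: (1,3) not in TLB -> MISS, insert
vaddr=90: (1,1) in TLB -> HIT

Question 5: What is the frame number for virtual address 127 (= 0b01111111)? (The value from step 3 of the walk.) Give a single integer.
vaddr = 127: l1_idx=1, l2_idx=3
L1[1] = 1; L2[1][3] = 12

Answer: 12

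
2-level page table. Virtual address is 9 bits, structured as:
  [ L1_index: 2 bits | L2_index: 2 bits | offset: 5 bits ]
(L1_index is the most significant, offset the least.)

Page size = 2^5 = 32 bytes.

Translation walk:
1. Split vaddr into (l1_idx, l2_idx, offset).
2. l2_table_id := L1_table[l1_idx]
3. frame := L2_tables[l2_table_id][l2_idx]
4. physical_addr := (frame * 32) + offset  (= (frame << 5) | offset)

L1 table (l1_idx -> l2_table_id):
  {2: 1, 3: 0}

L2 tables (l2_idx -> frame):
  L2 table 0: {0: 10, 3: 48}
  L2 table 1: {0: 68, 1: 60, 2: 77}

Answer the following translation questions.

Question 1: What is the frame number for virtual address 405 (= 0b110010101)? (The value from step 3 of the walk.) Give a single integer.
Answer: 10

Derivation:
vaddr = 405: l1_idx=3, l2_idx=0
L1[3] = 0; L2[0][0] = 10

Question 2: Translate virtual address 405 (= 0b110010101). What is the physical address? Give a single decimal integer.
Answer: 341

Derivation:
vaddr = 405 = 0b110010101
Split: l1_idx=3, l2_idx=0, offset=21
L1[3] = 0
L2[0][0] = 10
paddr = 10 * 32 + 21 = 341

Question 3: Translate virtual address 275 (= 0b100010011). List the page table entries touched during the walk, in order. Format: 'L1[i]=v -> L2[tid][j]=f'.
vaddr = 275 = 0b100010011
Split: l1_idx=2, l2_idx=0, offset=19

Answer: L1[2]=1 -> L2[1][0]=68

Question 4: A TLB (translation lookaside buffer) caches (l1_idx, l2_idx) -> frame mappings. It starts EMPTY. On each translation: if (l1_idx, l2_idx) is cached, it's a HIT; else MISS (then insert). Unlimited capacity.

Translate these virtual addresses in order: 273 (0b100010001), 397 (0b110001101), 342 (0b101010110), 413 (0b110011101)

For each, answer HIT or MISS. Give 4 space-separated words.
vaddr=273: (2,0) not in TLB -> MISS, insert
vaddr=397: (3,0) not in TLB -> MISS, insert
vaddr=342: (2,2) not in TLB -> MISS, insert
vaddr=413: (3,0) in TLB -> HIT

Answer: MISS MISS MISS HIT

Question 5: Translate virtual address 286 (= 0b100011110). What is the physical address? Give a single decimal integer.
Answer: 2206

Derivation:
vaddr = 286 = 0b100011110
Split: l1_idx=2, l2_idx=0, offset=30
L1[2] = 1
L2[1][0] = 68
paddr = 68 * 32 + 30 = 2206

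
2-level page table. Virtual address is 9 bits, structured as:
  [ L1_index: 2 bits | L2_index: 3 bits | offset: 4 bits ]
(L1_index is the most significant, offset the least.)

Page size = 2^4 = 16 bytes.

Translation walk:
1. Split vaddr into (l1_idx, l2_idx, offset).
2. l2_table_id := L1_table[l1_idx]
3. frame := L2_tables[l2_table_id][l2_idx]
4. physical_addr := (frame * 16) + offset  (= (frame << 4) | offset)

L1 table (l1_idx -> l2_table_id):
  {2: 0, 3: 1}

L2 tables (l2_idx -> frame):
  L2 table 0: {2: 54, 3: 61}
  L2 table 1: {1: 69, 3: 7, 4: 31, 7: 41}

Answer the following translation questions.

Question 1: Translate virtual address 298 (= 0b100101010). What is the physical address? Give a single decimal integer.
vaddr = 298 = 0b100101010
Split: l1_idx=2, l2_idx=2, offset=10
L1[2] = 0
L2[0][2] = 54
paddr = 54 * 16 + 10 = 874

Answer: 874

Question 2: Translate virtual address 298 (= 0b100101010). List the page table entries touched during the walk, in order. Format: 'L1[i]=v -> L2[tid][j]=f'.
vaddr = 298 = 0b100101010
Split: l1_idx=2, l2_idx=2, offset=10

Answer: L1[2]=0 -> L2[0][2]=54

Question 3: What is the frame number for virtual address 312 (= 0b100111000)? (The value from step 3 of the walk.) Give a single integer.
vaddr = 312: l1_idx=2, l2_idx=3
L1[2] = 0; L2[0][3] = 61

Answer: 61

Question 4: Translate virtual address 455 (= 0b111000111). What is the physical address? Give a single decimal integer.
vaddr = 455 = 0b111000111
Split: l1_idx=3, l2_idx=4, offset=7
L1[3] = 1
L2[1][4] = 31
paddr = 31 * 16 + 7 = 503

Answer: 503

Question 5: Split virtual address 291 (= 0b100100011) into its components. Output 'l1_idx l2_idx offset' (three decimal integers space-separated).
vaddr = 291 = 0b100100011
  top 2 bits -> l1_idx = 2
  next 3 bits -> l2_idx = 2
  bottom 4 bits -> offset = 3

Answer: 2 2 3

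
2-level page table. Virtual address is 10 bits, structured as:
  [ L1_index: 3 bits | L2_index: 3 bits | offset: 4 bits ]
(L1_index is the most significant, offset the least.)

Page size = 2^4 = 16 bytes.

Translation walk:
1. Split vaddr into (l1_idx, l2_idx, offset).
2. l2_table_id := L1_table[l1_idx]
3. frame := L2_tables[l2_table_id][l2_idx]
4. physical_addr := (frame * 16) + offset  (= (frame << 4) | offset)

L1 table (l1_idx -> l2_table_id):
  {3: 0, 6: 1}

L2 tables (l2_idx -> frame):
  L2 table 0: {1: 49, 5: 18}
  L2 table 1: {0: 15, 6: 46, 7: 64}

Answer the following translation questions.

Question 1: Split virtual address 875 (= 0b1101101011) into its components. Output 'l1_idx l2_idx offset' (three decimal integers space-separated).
Answer: 6 6 11

Derivation:
vaddr = 875 = 0b1101101011
  top 3 bits -> l1_idx = 6
  next 3 bits -> l2_idx = 6
  bottom 4 bits -> offset = 11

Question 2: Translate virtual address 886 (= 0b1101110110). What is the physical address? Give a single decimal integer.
Answer: 1030

Derivation:
vaddr = 886 = 0b1101110110
Split: l1_idx=6, l2_idx=7, offset=6
L1[6] = 1
L2[1][7] = 64
paddr = 64 * 16 + 6 = 1030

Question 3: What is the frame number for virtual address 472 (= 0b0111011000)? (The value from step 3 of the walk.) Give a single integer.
vaddr = 472: l1_idx=3, l2_idx=5
L1[3] = 0; L2[0][5] = 18

Answer: 18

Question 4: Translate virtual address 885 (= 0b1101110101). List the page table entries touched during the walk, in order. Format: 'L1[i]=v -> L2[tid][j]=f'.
vaddr = 885 = 0b1101110101
Split: l1_idx=6, l2_idx=7, offset=5

Answer: L1[6]=1 -> L2[1][7]=64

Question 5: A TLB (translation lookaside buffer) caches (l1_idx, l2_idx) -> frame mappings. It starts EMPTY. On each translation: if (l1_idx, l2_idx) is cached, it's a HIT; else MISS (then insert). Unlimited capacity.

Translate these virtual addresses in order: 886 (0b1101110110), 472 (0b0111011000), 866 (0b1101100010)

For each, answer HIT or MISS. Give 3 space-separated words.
Answer: MISS MISS MISS

Derivation:
vaddr=886: (6,7) not in TLB -> MISS, insert
vaddr=472: (3,5) not in TLB -> MISS, insert
vaddr=866: (6,6) not in TLB -> MISS, insert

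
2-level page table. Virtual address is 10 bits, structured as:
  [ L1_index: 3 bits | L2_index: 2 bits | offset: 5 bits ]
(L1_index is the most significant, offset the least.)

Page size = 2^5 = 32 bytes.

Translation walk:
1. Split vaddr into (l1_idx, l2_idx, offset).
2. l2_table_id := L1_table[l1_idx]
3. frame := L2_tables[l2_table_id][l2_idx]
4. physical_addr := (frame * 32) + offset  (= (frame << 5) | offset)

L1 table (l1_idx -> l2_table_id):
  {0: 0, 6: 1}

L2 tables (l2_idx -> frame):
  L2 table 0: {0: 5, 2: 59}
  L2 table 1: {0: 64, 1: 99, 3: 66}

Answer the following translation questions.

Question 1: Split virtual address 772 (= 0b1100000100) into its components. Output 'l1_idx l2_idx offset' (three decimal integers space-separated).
vaddr = 772 = 0b1100000100
  top 3 bits -> l1_idx = 6
  next 2 bits -> l2_idx = 0
  bottom 5 bits -> offset = 4

Answer: 6 0 4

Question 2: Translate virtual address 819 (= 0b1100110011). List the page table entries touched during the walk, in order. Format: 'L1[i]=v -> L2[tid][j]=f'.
Answer: L1[6]=1 -> L2[1][1]=99

Derivation:
vaddr = 819 = 0b1100110011
Split: l1_idx=6, l2_idx=1, offset=19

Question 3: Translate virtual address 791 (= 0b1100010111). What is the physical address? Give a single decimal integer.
Answer: 2071

Derivation:
vaddr = 791 = 0b1100010111
Split: l1_idx=6, l2_idx=0, offset=23
L1[6] = 1
L2[1][0] = 64
paddr = 64 * 32 + 23 = 2071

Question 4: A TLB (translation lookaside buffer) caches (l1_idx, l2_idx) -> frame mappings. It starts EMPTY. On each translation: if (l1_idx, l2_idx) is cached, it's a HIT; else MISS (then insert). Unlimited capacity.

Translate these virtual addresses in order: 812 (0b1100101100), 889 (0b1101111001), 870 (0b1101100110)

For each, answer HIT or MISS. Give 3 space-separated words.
vaddr=812: (6,1) not in TLB -> MISS, insert
vaddr=889: (6,3) not in TLB -> MISS, insert
vaddr=870: (6,3) in TLB -> HIT

Answer: MISS MISS HIT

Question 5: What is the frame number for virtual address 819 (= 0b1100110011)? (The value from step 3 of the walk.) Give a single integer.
vaddr = 819: l1_idx=6, l2_idx=1
L1[6] = 1; L2[1][1] = 99

Answer: 99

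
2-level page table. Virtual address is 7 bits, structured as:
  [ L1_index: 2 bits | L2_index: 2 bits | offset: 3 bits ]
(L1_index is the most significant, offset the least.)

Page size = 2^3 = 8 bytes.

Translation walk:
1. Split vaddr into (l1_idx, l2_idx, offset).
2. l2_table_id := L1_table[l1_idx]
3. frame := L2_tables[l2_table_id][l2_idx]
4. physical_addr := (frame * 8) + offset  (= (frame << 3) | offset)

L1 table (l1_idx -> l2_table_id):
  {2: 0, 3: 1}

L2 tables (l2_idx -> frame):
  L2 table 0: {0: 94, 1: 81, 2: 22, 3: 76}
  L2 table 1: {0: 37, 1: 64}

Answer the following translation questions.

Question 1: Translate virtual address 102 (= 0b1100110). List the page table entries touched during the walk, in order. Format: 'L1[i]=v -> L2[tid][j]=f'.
vaddr = 102 = 0b1100110
Split: l1_idx=3, l2_idx=0, offset=6

Answer: L1[3]=1 -> L2[1][0]=37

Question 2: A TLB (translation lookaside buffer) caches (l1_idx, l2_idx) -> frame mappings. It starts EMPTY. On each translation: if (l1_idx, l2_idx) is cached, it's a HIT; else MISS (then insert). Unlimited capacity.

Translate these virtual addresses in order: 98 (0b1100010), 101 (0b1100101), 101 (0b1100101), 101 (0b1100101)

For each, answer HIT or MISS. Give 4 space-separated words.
Answer: MISS HIT HIT HIT

Derivation:
vaddr=98: (3,0) not in TLB -> MISS, insert
vaddr=101: (3,0) in TLB -> HIT
vaddr=101: (3,0) in TLB -> HIT
vaddr=101: (3,0) in TLB -> HIT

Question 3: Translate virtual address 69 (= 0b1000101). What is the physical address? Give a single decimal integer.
Answer: 757

Derivation:
vaddr = 69 = 0b1000101
Split: l1_idx=2, l2_idx=0, offset=5
L1[2] = 0
L2[0][0] = 94
paddr = 94 * 8 + 5 = 757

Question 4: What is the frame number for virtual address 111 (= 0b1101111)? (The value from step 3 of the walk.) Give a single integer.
Answer: 64

Derivation:
vaddr = 111: l1_idx=3, l2_idx=1
L1[3] = 1; L2[1][1] = 64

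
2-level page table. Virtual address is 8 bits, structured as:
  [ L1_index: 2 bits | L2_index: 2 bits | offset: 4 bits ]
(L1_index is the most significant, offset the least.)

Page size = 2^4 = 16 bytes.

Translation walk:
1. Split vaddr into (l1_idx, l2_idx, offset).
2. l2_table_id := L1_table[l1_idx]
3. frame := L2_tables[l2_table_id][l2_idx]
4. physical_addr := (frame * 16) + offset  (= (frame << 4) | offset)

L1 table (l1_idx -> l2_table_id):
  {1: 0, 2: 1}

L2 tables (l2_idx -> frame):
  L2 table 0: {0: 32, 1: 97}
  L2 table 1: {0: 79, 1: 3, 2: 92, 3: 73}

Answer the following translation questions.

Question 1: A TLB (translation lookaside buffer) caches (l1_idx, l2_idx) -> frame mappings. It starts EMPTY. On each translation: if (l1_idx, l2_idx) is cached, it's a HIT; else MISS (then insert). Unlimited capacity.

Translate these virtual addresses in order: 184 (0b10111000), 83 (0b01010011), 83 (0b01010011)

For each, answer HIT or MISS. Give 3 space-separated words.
Answer: MISS MISS HIT

Derivation:
vaddr=184: (2,3) not in TLB -> MISS, insert
vaddr=83: (1,1) not in TLB -> MISS, insert
vaddr=83: (1,1) in TLB -> HIT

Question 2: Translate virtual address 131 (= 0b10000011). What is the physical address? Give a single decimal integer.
vaddr = 131 = 0b10000011
Split: l1_idx=2, l2_idx=0, offset=3
L1[2] = 1
L2[1][0] = 79
paddr = 79 * 16 + 3 = 1267

Answer: 1267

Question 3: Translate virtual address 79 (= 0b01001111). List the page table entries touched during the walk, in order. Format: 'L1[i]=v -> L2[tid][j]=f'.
Answer: L1[1]=0 -> L2[0][0]=32

Derivation:
vaddr = 79 = 0b01001111
Split: l1_idx=1, l2_idx=0, offset=15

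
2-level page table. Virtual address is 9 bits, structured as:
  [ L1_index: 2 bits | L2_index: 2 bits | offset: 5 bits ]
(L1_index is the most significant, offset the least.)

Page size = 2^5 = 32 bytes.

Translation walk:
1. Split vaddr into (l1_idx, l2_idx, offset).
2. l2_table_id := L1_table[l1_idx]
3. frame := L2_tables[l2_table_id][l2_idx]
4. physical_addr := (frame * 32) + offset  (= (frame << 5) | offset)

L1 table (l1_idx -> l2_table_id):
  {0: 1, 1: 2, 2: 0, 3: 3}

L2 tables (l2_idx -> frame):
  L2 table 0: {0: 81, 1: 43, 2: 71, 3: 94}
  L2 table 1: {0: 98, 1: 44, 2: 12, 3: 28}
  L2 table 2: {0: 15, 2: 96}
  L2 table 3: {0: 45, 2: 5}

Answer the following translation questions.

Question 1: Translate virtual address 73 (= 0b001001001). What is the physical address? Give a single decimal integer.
Answer: 393

Derivation:
vaddr = 73 = 0b001001001
Split: l1_idx=0, l2_idx=2, offset=9
L1[0] = 1
L2[1][2] = 12
paddr = 12 * 32 + 9 = 393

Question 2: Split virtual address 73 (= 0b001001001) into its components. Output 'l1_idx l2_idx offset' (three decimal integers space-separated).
Answer: 0 2 9

Derivation:
vaddr = 73 = 0b001001001
  top 2 bits -> l1_idx = 0
  next 2 bits -> l2_idx = 2
  bottom 5 bits -> offset = 9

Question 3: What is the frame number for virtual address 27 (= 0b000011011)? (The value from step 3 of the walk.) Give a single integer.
vaddr = 27: l1_idx=0, l2_idx=0
L1[0] = 1; L2[1][0] = 98

Answer: 98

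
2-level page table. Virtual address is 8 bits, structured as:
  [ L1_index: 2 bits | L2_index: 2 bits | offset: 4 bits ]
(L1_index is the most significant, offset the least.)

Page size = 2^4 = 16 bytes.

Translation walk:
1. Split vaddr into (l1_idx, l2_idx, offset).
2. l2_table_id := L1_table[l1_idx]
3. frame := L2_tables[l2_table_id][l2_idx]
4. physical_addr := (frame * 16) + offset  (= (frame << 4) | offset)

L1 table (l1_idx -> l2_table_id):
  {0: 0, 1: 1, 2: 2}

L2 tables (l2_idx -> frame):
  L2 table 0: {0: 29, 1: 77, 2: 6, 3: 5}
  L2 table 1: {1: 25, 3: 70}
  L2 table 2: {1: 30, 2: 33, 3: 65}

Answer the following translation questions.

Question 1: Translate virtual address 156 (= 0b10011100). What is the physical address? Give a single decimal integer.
vaddr = 156 = 0b10011100
Split: l1_idx=2, l2_idx=1, offset=12
L1[2] = 2
L2[2][1] = 30
paddr = 30 * 16 + 12 = 492

Answer: 492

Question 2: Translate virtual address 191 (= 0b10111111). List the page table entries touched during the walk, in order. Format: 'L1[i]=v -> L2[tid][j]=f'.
Answer: L1[2]=2 -> L2[2][3]=65

Derivation:
vaddr = 191 = 0b10111111
Split: l1_idx=2, l2_idx=3, offset=15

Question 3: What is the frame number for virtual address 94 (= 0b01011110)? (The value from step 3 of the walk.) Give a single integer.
vaddr = 94: l1_idx=1, l2_idx=1
L1[1] = 1; L2[1][1] = 25

Answer: 25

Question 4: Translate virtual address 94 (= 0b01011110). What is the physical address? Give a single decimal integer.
Answer: 414

Derivation:
vaddr = 94 = 0b01011110
Split: l1_idx=1, l2_idx=1, offset=14
L1[1] = 1
L2[1][1] = 25
paddr = 25 * 16 + 14 = 414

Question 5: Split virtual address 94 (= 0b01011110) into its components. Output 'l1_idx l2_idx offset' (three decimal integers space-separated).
Answer: 1 1 14

Derivation:
vaddr = 94 = 0b01011110
  top 2 bits -> l1_idx = 1
  next 2 bits -> l2_idx = 1
  bottom 4 bits -> offset = 14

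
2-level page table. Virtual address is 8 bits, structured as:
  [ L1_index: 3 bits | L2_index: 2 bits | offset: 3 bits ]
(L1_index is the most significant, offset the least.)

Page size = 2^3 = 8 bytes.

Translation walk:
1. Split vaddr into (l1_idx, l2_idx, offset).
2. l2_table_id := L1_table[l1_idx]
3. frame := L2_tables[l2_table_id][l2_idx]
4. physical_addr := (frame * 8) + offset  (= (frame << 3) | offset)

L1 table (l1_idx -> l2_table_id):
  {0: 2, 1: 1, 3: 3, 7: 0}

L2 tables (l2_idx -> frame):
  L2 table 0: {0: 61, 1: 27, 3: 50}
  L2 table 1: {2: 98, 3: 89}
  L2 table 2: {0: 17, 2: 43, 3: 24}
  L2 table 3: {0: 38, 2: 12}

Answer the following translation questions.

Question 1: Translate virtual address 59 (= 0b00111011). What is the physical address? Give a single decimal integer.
Answer: 715

Derivation:
vaddr = 59 = 0b00111011
Split: l1_idx=1, l2_idx=3, offset=3
L1[1] = 1
L2[1][3] = 89
paddr = 89 * 8 + 3 = 715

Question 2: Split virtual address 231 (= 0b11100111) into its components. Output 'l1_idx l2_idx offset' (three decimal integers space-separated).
vaddr = 231 = 0b11100111
  top 3 bits -> l1_idx = 7
  next 2 bits -> l2_idx = 0
  bottom 3 bits -> offset = 7

Answer: 7 0 7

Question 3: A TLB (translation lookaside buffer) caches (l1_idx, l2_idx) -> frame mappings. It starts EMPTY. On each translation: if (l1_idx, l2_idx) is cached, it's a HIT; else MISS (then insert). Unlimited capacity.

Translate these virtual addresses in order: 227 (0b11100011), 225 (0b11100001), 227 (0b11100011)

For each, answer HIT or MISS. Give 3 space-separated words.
Answer: MISS HIT HIT

Derivation:
vaddr=227: (7,0) not in TLB -> MISS, insert
vaddr=225: (7,0) in TLB -> HIT
vaddr=227: (7,0) in TLB -> HIT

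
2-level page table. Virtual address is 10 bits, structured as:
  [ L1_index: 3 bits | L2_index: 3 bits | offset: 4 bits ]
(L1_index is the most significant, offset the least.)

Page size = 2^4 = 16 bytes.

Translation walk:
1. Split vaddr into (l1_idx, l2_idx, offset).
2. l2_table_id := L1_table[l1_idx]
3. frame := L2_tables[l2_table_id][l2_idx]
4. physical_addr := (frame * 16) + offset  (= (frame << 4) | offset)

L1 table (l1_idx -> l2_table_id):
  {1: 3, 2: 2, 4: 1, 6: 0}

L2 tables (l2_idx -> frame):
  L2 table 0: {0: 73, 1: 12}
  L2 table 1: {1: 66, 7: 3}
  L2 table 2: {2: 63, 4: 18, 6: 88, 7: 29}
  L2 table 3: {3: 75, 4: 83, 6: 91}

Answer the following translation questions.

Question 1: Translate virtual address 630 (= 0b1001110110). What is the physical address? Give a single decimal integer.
vaddr = 630 = 0b1001110110
Split: l1_idx=4, l2_idx=7, offset=6
L1[4] = 1
L2[1][7] = 3
paddr = 3 * 16 + 6 = 54

Answer: 54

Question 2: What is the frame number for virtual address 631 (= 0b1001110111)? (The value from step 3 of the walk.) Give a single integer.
vaddr = 631: l1_idx=4, l2_idx=7
L1[4] = 1; L2[1][7] = 3

Answer: 3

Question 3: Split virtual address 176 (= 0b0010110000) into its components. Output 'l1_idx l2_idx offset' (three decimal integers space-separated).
vaddr = 176 = 0b0010110000
  top 3 bits -> l1_idx = 1
  next 3 bits -> l2_idx = 3
  bottom 4 bits -> offset = 0

Answer: 1 3 0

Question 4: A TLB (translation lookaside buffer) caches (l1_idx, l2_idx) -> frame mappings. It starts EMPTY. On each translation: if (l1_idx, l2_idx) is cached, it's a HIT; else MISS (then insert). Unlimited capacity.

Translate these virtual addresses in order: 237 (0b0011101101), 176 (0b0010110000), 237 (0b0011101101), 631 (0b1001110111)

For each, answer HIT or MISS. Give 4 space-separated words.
vaddr=237: (1,6) not in TLB -> MISS, insert
vaddr=176: (1,3) not in TLB -> MISS, insert
vaddr=237: (1,6) in TLB -> HIT
vaddr=631: (4,7) not in TLB -> MISS, insert

Answer: MISS MISS HIT MISS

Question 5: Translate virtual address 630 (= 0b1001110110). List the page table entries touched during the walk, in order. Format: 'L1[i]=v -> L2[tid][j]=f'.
Answer: L1[4]=1 -> L2[1][7]=3

Derivation:
vaddr = 630 = 0b1001110110
Split: l1_idx=4, l2_idx=7, offset=6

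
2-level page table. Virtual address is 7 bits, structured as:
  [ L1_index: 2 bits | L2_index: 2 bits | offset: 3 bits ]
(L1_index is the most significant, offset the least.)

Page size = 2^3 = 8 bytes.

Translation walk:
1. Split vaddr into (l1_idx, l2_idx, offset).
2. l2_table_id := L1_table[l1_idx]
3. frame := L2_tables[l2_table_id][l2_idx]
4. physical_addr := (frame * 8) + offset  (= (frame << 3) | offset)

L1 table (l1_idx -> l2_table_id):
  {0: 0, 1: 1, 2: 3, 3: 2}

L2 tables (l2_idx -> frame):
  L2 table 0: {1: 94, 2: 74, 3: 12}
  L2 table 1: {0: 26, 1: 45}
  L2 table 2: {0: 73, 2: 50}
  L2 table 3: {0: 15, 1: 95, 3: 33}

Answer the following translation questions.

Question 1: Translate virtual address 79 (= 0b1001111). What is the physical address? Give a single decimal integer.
Answer: 767

Derivation:
vaddr = 79 = 0b1001111
Split: l1_idx=2, l2_idx=1, offset=7
L1[2] = 3
L2[3][1] = 95
paddr = 95 * 8 + 7 = 767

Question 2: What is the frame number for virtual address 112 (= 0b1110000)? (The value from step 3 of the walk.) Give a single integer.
Answer: 50

Derivation:
vaddr = 112: l1_idx=3, l2_idx=2
L1[3] = 2; L2[2][2] = 50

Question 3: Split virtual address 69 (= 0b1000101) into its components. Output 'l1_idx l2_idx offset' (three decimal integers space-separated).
vaddr = 69 = 0b1000101
  top 2 bits -> l1_idx = 2
  next 2 bits -> l2_idx = 0
  bottom 3 bits -> offset = 5

Answer: 2 0 5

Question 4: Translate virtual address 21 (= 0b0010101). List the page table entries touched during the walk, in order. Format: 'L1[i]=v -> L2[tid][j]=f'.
Answer: L1[0]=0 -> L2[0][2]=74

Derivation:
vaddr = 21 = 0b0010101
Split: l1_idx=0, l2_idx=2, offset=5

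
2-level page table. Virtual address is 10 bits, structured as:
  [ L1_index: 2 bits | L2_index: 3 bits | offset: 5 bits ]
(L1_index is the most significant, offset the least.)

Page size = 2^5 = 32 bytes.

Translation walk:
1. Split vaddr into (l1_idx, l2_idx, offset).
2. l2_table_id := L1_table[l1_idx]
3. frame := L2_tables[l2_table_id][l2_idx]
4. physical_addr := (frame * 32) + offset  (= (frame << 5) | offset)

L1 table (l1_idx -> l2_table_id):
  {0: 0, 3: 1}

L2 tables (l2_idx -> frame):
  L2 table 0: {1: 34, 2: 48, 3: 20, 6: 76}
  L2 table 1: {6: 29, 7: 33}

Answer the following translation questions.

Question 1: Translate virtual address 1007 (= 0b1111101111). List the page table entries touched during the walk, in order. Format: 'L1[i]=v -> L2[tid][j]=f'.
Answer: L1[3]=1 -> L2[1][7]=33

Derivation:
vaddr = 1007 = 0b1111101111
Split: l1_idx=3, l2_idx=7, offset=15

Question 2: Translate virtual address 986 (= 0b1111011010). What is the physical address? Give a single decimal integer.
vaddr = 986 = 0b1111011010
Split: l1_idx=3, l2_idx=6, offset=26
L1[3] = 1
L2[1][6] = 29
paddr = 29 * 32 + 26 = 954

Answer: 954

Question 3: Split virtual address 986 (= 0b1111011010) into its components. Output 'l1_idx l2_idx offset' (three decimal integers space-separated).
vaddr = 986 = 0b1111011010
  top 2 bits -> l1_idx = 3
  next 3 bits -> l2_idx = 6
  bottom 5 bits -> offset = 26

Answer: 3 6 26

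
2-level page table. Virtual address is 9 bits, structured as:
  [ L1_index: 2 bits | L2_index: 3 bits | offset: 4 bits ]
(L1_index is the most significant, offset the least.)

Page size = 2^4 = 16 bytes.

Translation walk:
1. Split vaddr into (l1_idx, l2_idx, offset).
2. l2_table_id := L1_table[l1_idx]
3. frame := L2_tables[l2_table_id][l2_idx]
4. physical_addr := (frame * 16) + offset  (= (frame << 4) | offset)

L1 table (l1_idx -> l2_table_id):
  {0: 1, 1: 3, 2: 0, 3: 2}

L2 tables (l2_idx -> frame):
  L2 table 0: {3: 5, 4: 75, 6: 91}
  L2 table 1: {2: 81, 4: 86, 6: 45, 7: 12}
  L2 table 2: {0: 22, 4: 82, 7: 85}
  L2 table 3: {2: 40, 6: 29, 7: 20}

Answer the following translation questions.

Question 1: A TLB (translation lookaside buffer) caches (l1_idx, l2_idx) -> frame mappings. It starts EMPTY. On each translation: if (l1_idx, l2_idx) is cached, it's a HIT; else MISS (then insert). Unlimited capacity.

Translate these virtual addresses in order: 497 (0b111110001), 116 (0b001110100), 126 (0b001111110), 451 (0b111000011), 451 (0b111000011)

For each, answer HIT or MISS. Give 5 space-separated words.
Answer: MISS MISS HIT MISS HIT

Derivation:
vaddr=497: (3,7) not in TLB -> MISS, insert
vaddr=116: (0,7) not in TLB -> MISS, insert
vaddr=126: (0,7) in TLB -> HIT
vaddr=451: (3,4) not in TLB -> MISS, insert
vaddr=451: (3,4) in TLB -> HIT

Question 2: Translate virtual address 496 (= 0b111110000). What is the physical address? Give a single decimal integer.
Answer: 1360

Derivation:
vaddr = 496 = 0b111110000
Split: l1_idx=3, l2_idx=7, offset=0
L1[3] = 2
L2[2][7] = 85
paddr = 85 * 16 + 0 = 1360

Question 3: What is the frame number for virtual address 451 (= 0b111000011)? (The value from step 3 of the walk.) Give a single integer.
Answer: 82

Derivation:
vaddr = 451: l1_idx=3, l2_idx=4
L1[3] = 2; L2[2][4] = 82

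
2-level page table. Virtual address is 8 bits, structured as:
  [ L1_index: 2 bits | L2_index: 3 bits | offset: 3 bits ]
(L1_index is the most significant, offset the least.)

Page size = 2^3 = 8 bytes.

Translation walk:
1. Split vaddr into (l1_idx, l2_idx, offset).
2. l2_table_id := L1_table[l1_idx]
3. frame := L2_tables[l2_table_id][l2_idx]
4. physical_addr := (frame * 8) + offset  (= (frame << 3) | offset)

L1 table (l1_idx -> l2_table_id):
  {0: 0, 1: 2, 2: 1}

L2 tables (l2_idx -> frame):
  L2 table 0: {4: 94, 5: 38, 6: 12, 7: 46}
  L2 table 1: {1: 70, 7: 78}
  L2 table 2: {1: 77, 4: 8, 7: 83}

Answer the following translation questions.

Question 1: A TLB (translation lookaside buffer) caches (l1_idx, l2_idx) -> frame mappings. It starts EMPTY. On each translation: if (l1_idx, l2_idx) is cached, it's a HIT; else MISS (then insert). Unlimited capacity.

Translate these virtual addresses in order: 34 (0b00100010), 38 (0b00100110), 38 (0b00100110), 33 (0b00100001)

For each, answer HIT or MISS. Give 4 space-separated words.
Answer: MISS HIT HIT HIT

Derivation:
vaddr=34: (0,4) not in TLB -> MISS, insert
vaddr=38: (0,4) in TLB -> HIT
vaddr=38: (0,4) in TLB -> HIT
vaddr=33: (0,4) in TLB -> HIT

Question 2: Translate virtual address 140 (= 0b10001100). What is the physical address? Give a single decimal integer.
Answer: 564

Derivation:
vaddr = 140 = 0b10001100
Split: l1_idx=2, l2_idx=1, offset=4
L1[2] = 1
L2[1][1] = 70
paddr = 70 * 8 + 4 = 564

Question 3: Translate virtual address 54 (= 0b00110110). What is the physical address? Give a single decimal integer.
Answer: 102

Derivation:
vaddr = 54 = 0b00110110
Split: l1_idx=0, l2_idx=6, offset=6
L1[0] = 0
L2[0][6] = 12
paddr = 12 * 8 + 6 = 102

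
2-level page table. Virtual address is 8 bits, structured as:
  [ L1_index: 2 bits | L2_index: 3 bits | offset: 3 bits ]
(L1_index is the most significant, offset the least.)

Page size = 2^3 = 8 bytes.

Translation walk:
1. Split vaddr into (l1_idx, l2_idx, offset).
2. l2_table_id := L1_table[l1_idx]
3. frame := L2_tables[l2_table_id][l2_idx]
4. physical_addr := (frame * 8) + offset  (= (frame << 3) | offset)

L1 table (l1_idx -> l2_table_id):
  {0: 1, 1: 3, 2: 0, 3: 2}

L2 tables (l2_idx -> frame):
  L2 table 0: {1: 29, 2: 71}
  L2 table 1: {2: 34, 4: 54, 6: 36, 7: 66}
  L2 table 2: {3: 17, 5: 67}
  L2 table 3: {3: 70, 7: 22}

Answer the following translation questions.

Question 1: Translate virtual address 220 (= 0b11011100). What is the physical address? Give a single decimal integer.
Answer: 140

Derivation:
vaddr = 220 = 0b11011100
Split: l1_idx=3, l2_idx=3, offset=4
L1[3] = 2
L2[2][3] = 17
paddr = 17 * 8 + 4 = 140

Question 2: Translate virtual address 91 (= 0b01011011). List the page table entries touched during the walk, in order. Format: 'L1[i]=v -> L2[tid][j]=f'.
Answer: L1[1]=3 -> L2[3][3]=70

Derivation:
vaddr = 91 = 0b01011011
Split: l1_idx=1, l2_idx=3, offset=3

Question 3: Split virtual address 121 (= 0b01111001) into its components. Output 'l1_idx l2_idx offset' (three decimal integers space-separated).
vaddr = 121 = 0b01111001
  top 2 bits -> l1_idx = 1
  next 3 bits -> l2_idx = 7
  bottom 3 bits -> offset = 1

Answer: 1 7 1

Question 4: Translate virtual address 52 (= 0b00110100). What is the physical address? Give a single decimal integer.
vaddr = 52 = 0b00110100
Split: l1_idx=0, l2_idx=6, offset=4
L1[0] = 1
L2[1][6] = 36
paddr = 36 * 8 + 4 = 292

Answer: 292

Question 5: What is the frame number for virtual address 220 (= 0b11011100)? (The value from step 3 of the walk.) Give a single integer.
vaddr = 220: l1_idx=3, l2_idx=3
L1[3] = 2; L2[2][3] = 17

Answer: 17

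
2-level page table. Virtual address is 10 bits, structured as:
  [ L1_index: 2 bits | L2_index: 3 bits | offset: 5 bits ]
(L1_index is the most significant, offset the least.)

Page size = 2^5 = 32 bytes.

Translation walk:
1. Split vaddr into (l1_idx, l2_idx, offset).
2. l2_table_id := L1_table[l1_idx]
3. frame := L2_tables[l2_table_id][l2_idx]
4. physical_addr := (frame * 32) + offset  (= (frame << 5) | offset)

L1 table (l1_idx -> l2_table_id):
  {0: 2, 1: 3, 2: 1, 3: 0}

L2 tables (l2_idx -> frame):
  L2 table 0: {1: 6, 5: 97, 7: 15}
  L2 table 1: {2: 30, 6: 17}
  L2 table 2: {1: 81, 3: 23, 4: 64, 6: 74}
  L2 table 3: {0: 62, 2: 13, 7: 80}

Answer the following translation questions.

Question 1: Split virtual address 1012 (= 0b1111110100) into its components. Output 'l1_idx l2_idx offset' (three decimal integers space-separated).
Answer: 3 7 20

Derivation:
vaddr = 1012 = 0b1111110100
  top 2 bits -> l1_idx = 3
  next 3 bits -> l2_idx = 7
  bottom 5 bits -> offset = 20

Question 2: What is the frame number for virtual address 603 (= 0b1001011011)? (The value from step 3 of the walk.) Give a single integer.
Answer: 30

Derivation:
vaddr = 603: l1_idx=2, l2_idx=2
L1[2] = 1; L2[1][2] = 30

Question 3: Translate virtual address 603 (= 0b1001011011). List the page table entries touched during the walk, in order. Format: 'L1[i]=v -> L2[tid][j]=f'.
Answer: L1[2]=1 -> L2[1][2]=30

Derivation:
vaddr = 603 = 0b1001011011
Split: l1_idx=2, l2_idx=2, offset=27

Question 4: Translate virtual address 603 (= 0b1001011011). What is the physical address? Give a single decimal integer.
vaddr = 603 = 0b1001011011
Split: l1_idx=2, l2_idx=2, offset=27
L1[2] = 1
L2[1][2] = 30
paddr = 30 * 32 + 27 = 987

Answer: 987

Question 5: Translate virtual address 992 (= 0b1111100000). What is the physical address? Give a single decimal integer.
Answer: 480

Derivation:
vaddr = 992 = 0b1111100000
Split: l1_idx=3, l2_idx=7, offset=0
L1[3] = 0
L2[0][7] = 15
paddr = 15 * 32 + 0 = 480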